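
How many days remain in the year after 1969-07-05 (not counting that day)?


Day of year: 186 of 365
Remaining = 365 - 186

179 days


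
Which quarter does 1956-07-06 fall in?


Month: July (month 7)
Q1: Jan-Mar, Q2: Apr-Jun, Q3: Jul-Sep, Q4: Oct-Dec

Q3


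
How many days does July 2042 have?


July 2042

31 days


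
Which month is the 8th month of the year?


Month 8 of 12

August


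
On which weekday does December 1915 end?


December 1915 has 31 days
Anchor: Jan 1, 1915. With p = 1915 - 1 = 1914: (p + p//4 - p//100 + p//400) mod 7 = (1914 + 478 - 19 + 4) mod 7 = 2377 mod 7 = 4 -> Friday (Mon=0 ... Sun=6)
Days before December (Jan-Nov): 334; December 1 index = (4 + 334) mod 7 = 2 -> Wednesday
Last day offset: 31 - 1 = 30 days
Weekday index = (2 + 30) mod 7 = 4

Friday, December 31


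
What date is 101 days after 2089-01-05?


Start: 2089-01-05, add 101 days
January 2089 has 31 days: 31 - 5 = 26 days to January 31 -> 75 left
February 2089 has 28 days -> 47 left
March 2089 has 31 days -> 16 left
April 2089: 16 <= 30 -> lands on April 16

Result: 2089-04-16


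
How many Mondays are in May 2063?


May 2063 has 31 days
Anchor: Jan 1, 2063. With p = 2063 - 1 = 2062: (p + p//4 - p//100 + p//400) mod 7 = (2062 + 515 - 20 + 5) mod 7 = 2562 mod 7 = 0 -> Monday (Mon=0 ... Sun=6)
Days before May (Jan-Apr): 120; May 1 index = (0 + 120) mod 7 = 1 -> Tuesday
First Monday is May 7
Mondays: 7, 14, 21, 28

4 Mondays


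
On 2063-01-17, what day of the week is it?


Date: January 17, 2063
Anchor: Jan 1, 2063. With p = 2063 - 1 = 2062: (p + p//4 - p//100 + p//400) mod 7 = (2062 + 515 - 20 + 5) mod 7 = 2562 mod 7 = 0 -> Monday (Mon=0 ... Sun=6)
Days into year = 17 - 1 = 16
Weekday index = (0 + 16) mod 7 = 2

Day of the week: Wednesday


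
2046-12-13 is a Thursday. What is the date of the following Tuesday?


Current: Thursday
Target: Tuesday
Days ahead: 5

Next Tuesday: 2046-12-18


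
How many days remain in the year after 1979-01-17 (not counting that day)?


Day of year: 17 of 365
Remaining = 365 - 17

348 days


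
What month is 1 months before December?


December is month 12
12 - 1 = 11

November


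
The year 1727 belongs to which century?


Century = (year - 1) // 100 + 1
= (1727 - 1) // 100 + 1
= 1726 // 100 + 1
= 17 + 1

18th century


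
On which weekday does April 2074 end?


April 2074 has 30 days
Anchor: Jan 1, 2074. With p = 2074 - 1 = 2073: (p + p//4 - p//100 + p//400) mod 7 = (2073 + 518 - 20 + 5) mod 7 = 2576 mod 7 = 0 -> Monday (Mon=0 ... Sun=6)
Days before April (Jan-Mar): 90; April 1 index = (0 + 90) mod 7 = 6 -> Sunday
Last day offset: 30 - 1 = 29 days
Weekday index = (6 + 29) mod 7 = 0

Monday, April 30


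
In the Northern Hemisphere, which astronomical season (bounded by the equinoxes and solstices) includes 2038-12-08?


Date: December 8
Astronomical Autumn (approx.; exact equinox/solstice day varies by year): September 22 to December 20
December 8 falls within the Autumn window

Autumn


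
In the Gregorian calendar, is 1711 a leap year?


Gregorian leap year rule: divisible by 4, but not by 100, unless also by 400.
1711 is not divisible by 4 -> not a leap year

No


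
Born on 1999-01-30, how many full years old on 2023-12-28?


Birth: 1999-01-30
Reference: 2023-12-28
Year difference: 2023 - 1999 = 24

24 years old


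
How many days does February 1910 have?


February 1910 (leap year: no)

28 days


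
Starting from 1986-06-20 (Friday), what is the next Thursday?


Current: Friday
Target: Thursday
Days ahead: 6

Next Thursday: 1986-06-26


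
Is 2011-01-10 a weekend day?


Anchor: Jan 1, 2011. With p = 2011 - 1 = 2010: (p + p//4 - p//100 + p//400) mod 7 = (2010 + 502 - 20 + 5) mod 7 = 2497 mod 7 = 5 -> Saturday (Mon=0 ... Sun=6)
Day of year: 10; offset = 9
Weekday index = (5 + 9) mod 7 = 0 -> Monday
Weekend days: Saturday, Sunday

No


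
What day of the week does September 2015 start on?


Target: September 1, 2015
Anchor: Jan 1, 2015. With p = 2015 - 1 = 2014: (p + p//4 - p//100 + p//400) mod 7 = (2014 + 503 - 20 + 5) mod 7 = 2502 mod 7 = 3 -> Thursday (Mon=0 ... Sun=6)
Days before September (Jan-Aug): 243 days
Weekday index = (3 + 243) mod 7 = 1

Tuesday


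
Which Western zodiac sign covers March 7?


Date: March 7
Conventional tropical zodiac dates: Pisces from February 19 onward; Aries starts March 21
March 7 falls within the Pisces range

Pisces


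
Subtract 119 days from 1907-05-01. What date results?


Start: 1907-05-01, subtract 119 days
Back 1 day from May 1 reaches April 30, 1907 -> 118 left
April 1907 has 30 days -> back to March 31, 1907 -> 88 left
March 1907 has 31 days -> back to February 28, 1907 -> 57 left
February 1907 has 28 days -> back to January 31, 1907 -> 29 left
January 1907: 31 - 29 = 2 -> lands on January 2

Result: 1907-01-02


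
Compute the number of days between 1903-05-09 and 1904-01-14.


From 1903-05-09 to 1904-01-14
1903-05-09: days before May = 31 + 28 + 31 + 30 = 120 (1903 is not a leap year); day of year = 120 + 9 = 129
1904-01-14: day of year = 14
Rest of 1903: 365 - 129 = 236
Total = 236 + 14 = 250

250 days


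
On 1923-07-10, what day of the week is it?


Date: July 10, 1923
Anchor: Jan 1, 1923. With p = 1923 - 1 = 1922: (p + p//4 - p//100 + p//400) mod 7 = (1922 + 480 - 19 + 4) mod 7 = 2387 mod 7 = 0 -> Monday (Mon=0 ... Sun=6)
Days before July (Jan-Jun): 181; offset = 181 + 10 - 1 = 190
Weekday index = (0 + 190) mod 7 = 1

Day of the week: Tuesday


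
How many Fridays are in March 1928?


March 1928 has 31 days
Anchor: Jan 1, 1928. With p = 1928 - 1 = 1927: (p + p//4 - p//100 + p//400) mod 7 = (1927 + 481 - 19 + 4) mod 7 = 2393 mod 7 = 6 -> Sunday (Mon=0 ... Sun=6)
Days before March (Jan-Feb): 60; March 1 index = (6 + 60) mod 7 = 3 -> Thursday
First Friday is March 2
Fridays: 2, 9, 16, 23, 30

5 Fridays


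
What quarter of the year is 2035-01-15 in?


Month: January (month 1)
Q1: Jan-Mar, Q2: Apr-Jun, Q3: Jul-Sep, Q4: Oct-Dec

Q1


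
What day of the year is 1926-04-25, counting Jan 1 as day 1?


Date: April 25, 1926
Days in months 1 through 3: 90
Plus 25 days in April

Day of year: 115


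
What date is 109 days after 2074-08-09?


Start: 2074-08-09, add 109 days
August 2074 has 31 days: 31 - 9 = 22 days to August 31 -> 87 left
September 2074 has 30 days -> 57 left
October 2074 has 31 days -> 26 left
November 2074: 26 <= 30 -> lands on November 26

Result: 2074-11-26


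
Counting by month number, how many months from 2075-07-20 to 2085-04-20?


From July 2075 to April 2085
10 years * 12 = 120 months, minus 3 months = 117

117 months


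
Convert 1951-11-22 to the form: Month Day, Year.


ISO 1951-11-22 parses as year=1951, month=11, day=22
Month 11 -> November

November 22, 1951


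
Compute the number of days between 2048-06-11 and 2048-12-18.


From 2048-06-11 to 2048-12-18
2048-06-11: days before June = 31 + 29 + 31 + 30 + 31 = 152 (2048 is a leap year); day of year = 152 + 11 = 163
2048-12-18: days before December = 31 + 29 + 31 + 30 + 31 + 30 + 31 + 31 + 30 + 31 + 30 = 335 (2048 is a leap year); day of year = 335 + 18 = 353
Same year: 353 - 163 = 190

190 days


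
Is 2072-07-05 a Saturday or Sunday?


Anchor: Jan 1, 2072. With p = 2072 - 1 = 2071: (p + p//4 - p//100 + p//400) mod 7 = (2071 + 517 - 20 + 5) mod 7 = 2573 mod 7 = 4 -> Friday (Mon=0 ... Sun=6)
Day of year: 187; offset = 186
Weekday index = (4 + 186) mod 7 = 1 -> Tuesday
Weekend days: Saturday, Sunday

No


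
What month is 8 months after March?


March is month 3
3 + 8 = 11

November


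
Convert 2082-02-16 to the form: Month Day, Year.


ISO 2082-02-16 parses as year=2082, month=02, day=16
Month 2 -> February

February 16, 2082


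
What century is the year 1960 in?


Century = (year - 1) // 100 + 1
= (1960 - 1) // 100 + 1
= 1959 // 100 + 1
= 19 + 1

20th century


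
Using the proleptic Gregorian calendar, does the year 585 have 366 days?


Gregorian leap year rule: divisible by 4, but not by 100, unless also by 400.
585 is not divisible by 4 -> not a leap year

No


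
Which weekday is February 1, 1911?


Target: February 1, 1911
Anchor: Jan 1, 1911. With p = 1911 - 1 = 1910: (p + p//4 - p//100 + p//400) mod 7 = (1910 + 477 - 19 + 4) mod 7 = 2372 mod 7 = 6 -> Sunday (Mon=0 ... Sun=6)
Days before February (Jan): 31 days
Weekday index = (6 + 31) mod 7 = 2

Wednesday


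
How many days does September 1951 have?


September 1951

30 days


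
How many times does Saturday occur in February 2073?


February 2073 has 28 days
Anchor: Jan 1, 2073. With p = 2073 - 1 = 2072: (p + p//4 - p//100 + p//400) mod 7 = (2072 + 518 - 20 + 5) mod 7 = 2575 mod 7 = 6 -> Sunday (Mon=0 ... Sun=6)
Days before February (Jan): 31; February 1 index = (6 + 31) mod 7 = 2 -> Wednesday
First Saturday is February 4
Saturdays: 4, 11, 18, 25

4 Saturdays


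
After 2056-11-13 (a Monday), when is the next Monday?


Current: Monday
Target: Monday
Days ahead: 7

Next Monday: 2056-11-20


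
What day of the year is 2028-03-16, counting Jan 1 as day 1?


Date: March 16, 2028
Days in months 1 through 2: 60
Plus 16 days in March

Day of year: 76


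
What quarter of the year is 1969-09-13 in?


Month: September (month 9)
Q1: Jan-Mar, Q2: Apr-Jun, Q3: Jul-Sep, Q4: Oct-Dec

Q3


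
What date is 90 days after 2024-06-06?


Start: 2024-06-06, add 90 days
June 2024 has 30 days: 30 - 6 = 24 days to June 30 -> 66 left
July 2024 has 31 days -> 35 left
August 2024 has 31 days -> 4 left
September 2024: 4 <= 30 -> lands on September 4

Result: 2024-09-04


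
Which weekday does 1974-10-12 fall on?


Date: October 12, 1974
Anchor: Jan 1, 1974. With p = 1974 - 1 = 1973: (p + p//4 - p//100 + p//400) mod 7 = (1973 + 493 - 19 + 4) mod 7 = 2451 mod 7 = 1 -> Tuesday (Mon=0 ... Sun=6)
Days before October (Jan-Sep): 273; offset = 273 + 12 - 1 = 284
Weekday index = (1 + 284) mod 7 = 5

Day of the week: Saturday


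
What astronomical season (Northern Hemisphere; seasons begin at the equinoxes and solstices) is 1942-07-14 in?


Date: July 14
Astronomical Summer (approx.; exact equinox/solstice day varies by year): June 21 to September 21
July 14 falls within the Summer window

Summer


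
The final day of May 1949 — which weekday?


May 1949 has 31 days
Anchor: Jan 1, 1949. With p = 1949 - 1 = 1948: (p + p//4 - p//100 + p//400) mod 7 = (1948 + 487 - 19 + 4) mod 7 = 2420 mod 7 = 5 -> Saturday (Mon=0 ... Sun=6)
Days before May (Jan-Apr): 120; May 1 index = (5 + 120) mod 7 = 6 -> Sunday
Last day offset: 31 - 1 = 30 days
Weekday index = (6 + 30) mod 7 = 1

Tuesday, May 31


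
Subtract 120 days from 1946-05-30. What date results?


Start: 1946-05-30, subtract 120 days
Back 30 days from May 30 reaches April 30, 1946 -> 90 left
April 1946 has 30 days -> back to March 31, 1946 -> 60 left
March 1946 has 31 days -> back to February 28, 1946 -> 29 left
February 1946 has 28 days -> back to January 31, 1946 -> 1 left
January 1946: 31 - 1 = 30 -> lands on January 30

Result: 1946-01-30


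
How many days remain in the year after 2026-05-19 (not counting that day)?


Day of year: 139 of 365
Remaining = 365 - 139

226 days


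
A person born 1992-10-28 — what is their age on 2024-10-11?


Birth: 1992-10-28
Reference: 2024-10-11
Year difference: 2024 - 1992 = 32
Birthday not yet reached in 2024, subtract 1

31 years old


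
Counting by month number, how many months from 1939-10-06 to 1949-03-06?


From October 1939 to March 1949
10 years * 12 = 120 months, minus 7 months = 113

113 months


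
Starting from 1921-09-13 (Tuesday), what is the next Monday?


Current: Tuesday
Target: Monday
Days ahead: 6

Next Monday: 1921-09-19


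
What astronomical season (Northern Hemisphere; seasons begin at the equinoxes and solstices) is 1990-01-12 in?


Date: January 12
Astronomical Winter (approx.; exact equinox/solstice day varies by year): December 21 to March 19
January 12 falls within the Winter window

Winter


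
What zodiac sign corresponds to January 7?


Date: January 7
Conventional tropical zodiac dates: Capricorn from December 22 onward; Aquarius starts January 20
January 7 falls within the Capricorn range

Capricorn


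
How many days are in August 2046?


August 2046

31 days


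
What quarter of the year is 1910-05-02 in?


Month: May (month 5)
Q1: Jan-Mar, Q2: Apr-Jun, Q3: Jul-Sep, Q4: Oct-Dec

Q2


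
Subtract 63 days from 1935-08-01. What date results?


Start: 1935-08-01, subtract 63 days
Back 1 day from August 1 reaches July 31, 1935 -> 62 left
July 1935 has 31 days -> back to June 30, 1935 -> 31 left
June 1935 has 30 days -> back to May 31, 1935 -> 1 left
May 1935: 31 - 1 = 30 -> lands on May 30

Result: 1935-05-30


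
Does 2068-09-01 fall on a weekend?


Anchor: Jan 1, 2068. With p = 2068 - 1 = 2067: (p + p//4 - p//100 + p//400) mod 7 = (2067 + 516 - 20 + 5) mod 7 = 2568 mod 7 = 6 -> Sunday (Mon=0 ... Sun=6)
Day of year: 245; offset = 244
Weekday index = (6 + 244) mod 7 = 5 -> Saturday
Weekend days: Saturday, Sunday

Yes


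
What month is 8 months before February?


February is month 2
2 - 8 = -6; wrap: -6 + 12 = 6

June


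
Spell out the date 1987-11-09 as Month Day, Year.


ISO 1987-11-09 parses as year=1987, month=11, day=09
Month 11 -> November

November 9, 1987


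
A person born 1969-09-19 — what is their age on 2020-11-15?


Birth: 1969-09-19
Reference: 2020-11-15
Year difference: 2020 - 1969 = 51

51 years old


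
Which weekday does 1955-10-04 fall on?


Date: October 4, 1955
Anchor: Jan 1, 1955. With p = 1955 - 1 = 1954: (p + p//4 - p//100 + p//400) mod 7 = (1954 + 488 - 19 + 4) mod 7 = 2427 mod 7 = 5 -> Saturday (Mon=0 ... Sun=6)
Days before October (Jan-Sep): 273; offset = 273 + 4 - 1 = 276
Weekday index = (5 + 276) mod 7 = 1

Day of the week: Tuesday


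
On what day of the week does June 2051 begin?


Target: June 1, 2051
Anchor: Jan 1, 2051. With p = 2051 - 1 = 2050: (p + p//4 - p//100 + p//400) mod 7 = (2050 + 512 - 20 + 5) mod 7 = 2547 mod 7 = 6 -> Sunday (Mon=0 ... Sun=6)
Days before June (Jan-May): 151 days
Weekday index = (6 + 151) mod 7 = 3

Thursday


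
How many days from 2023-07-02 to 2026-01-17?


From 2023-07-02 to 2026-01-17
2023-07-02: days before July = 31 + 28 + 31 + 30 + 31 + 30 = 181 (2023 is not a leap year); day of year = 181 + 2 = 183
2026-01-17: day of year = 17
Rest of 2023: 365 - 183 = 182
Full years 2024 (366), 2025 (365): 731
Total = 182 + 731 + 17 = 930

930 days


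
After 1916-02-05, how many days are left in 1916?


Day of year: 36 of 366
Remaining = 366 - 36

330 days


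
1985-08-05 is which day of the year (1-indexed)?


Date: August 5, 1985
Days in months 1 through 7: 212
Plus 5 days in August

Day of year: 217


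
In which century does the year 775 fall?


Century = (year - 1) // 100 + 1
= (775 - 1) // 100 + 1
= 774 // 100 + 1
= 7 + 1

8th century


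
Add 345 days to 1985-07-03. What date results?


Start: 1985-07-03, add 345 days
July 1985 has 31 days: 31 - 3 = 28 days to July 31 -> 317 left
August 1985 has 31 days -> 286 left
September 1985 has 30 days -> 256 left
October 1985 has 31 days -> 225 left
November 1985 has 30 days -> 195 left
December 1985 has 31 days -> 164 left
January 1986 has 31 days -> 133 left
February 1986 has 28 days -> 105 left
March 1986 has 31 days -> 74 left
April 1986 has 30 days -> 44 left
May 1986 has 31 days -> 13 left
June 1986: 13 <= 30 -> lands on June 13

Result: 1986-06-13


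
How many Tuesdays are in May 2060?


May 2060 has 31 days
Anchor: Jan 1, 2060. With p = 2060 - 1 = 2059: (p + p//4 - p//100 + p//400) mod 7 = (2059 + 514 - 20 + 5) mod 7 = 2558 mod 7 = 3 -> Thursday (Mon=0 ... Sun=6)
Days before May (Jan-Apr): 121; May 1 index = (3 + 121) mod 7 = 5 -> Saturday
First Tuesday is May 4
Tuesdays: 4, 11, 18, 25

4 Tuesdays


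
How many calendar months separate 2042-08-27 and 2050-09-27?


From August 2042 to September 2050
8 years * 12 = 96 months, plus 1 month = 97

97 months


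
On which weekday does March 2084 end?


March 2084 has 31 days
Anchor: Jan 1, 2084. With p = 2084 - 1 = 2083: (p + p//4 - p//100 + p//400) mod 7 = (2083 + 520 - 20 + 5) mod 7 = 2588 mod 7 = 5 -> Saturday (Mon=0 ... Sun=6)
Days before March (Jan-Feb): 60; March 1 index = (5 + 60) mod 7 = 2 -> Wednesday
Last day offset: 31 - 1 = 30 days
Weekday index = (2 + 30) mod 7 = 4

Friday, March 31


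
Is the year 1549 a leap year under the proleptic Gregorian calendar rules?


Gregorian leap year rule: divisible by 4, but not by 100, unless also by 400.
1549 is not divisible by 4 -> not a leap year

No


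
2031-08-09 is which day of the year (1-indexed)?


Date: August 9, 2031
Days in months 1 through 7: 212
Plus 9 days in August

Day of year: 221


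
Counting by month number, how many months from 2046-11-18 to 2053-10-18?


From November 2046 to October 2053
7 years * 12 = 84 months, minus 1 month = 83

83 months


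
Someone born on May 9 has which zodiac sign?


Date: May 9
Conventional tropical zodiac dates: Taurus from April 20 onward; Gemini starts May 21
May 9 falls within the Taurus range

Taurus


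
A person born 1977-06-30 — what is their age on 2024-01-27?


Birth: 1977-06-30
Reference: 2024-01-27
Year difference: 2024 - 1977 = 47
Birthday not yet reached in 2024, subtract 1

46 years old


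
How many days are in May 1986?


May 1986

31 days


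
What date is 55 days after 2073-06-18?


Start: 2073-06-18, add 55 days
June 2073 has 30 days: 30 - 18 = 12 days to June 30 -> 43 left
July 2073 has 31 days -> 12 left
August 2073: 12 <= 31 -> lands on August 12

Result: 2073-08-12


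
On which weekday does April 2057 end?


April 2057 has 30 days
Anchor: Jan 1, 2057. With p = 2057 - 1 = 2056: (p + p//4 - p//100 + p//400) mod 7 = (2056 + 514 - 20 + 5) mod 7 = 2555 mod 7 = 0 -> Monday (Mon=0 ... Sun=6)
Days before April (Jan-Mar): 90; April 1 index = (0 + 90) mod 7 = 6 -> Sunday
Last day offset: 30 - 1 = 29 days
Weekday index = (6 + 29) mod 7 = 0

Monday, April 30


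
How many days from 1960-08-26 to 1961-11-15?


From 1960-08-26 to 1961-11-15
1960-08-26: days before August = 31 + 29 + 31 + 30 + 31 + 30 + 31 = 213 (1960 is a leap year); day of year = 213 + 26 = 239
1961-11-15: days before November = 31 + 28 + 31 + 30 + 31 + 30 + 31 + 31 + 30 + 31 = 304 (1961 is not a leap year); day of year = 304 + 15 = 319
Rest of 1960: 366 - 239 = 127
Total = 127 + 319 = 446

446 days


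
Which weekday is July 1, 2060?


Target: July 1, 2060
Anchor: Jan 1, 2060. With p = 2060 - 1 = 2059: (p + p//4 - p//100 + p//400) mod 7 = (2059 + 514 - 20 + 5) mod 7 = 2558 mod 7 = 3 -> Thursday (Mon=0 ... Sun=6)
Days before July (Jan-Jun): 182 days
Weekday index = (3 + 182) mod 7 = 3

Thursday


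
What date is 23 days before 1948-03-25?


Start: 1948-03-25, subtract 23 days
25 - 23 = 2 stays within March 1948

Result: 1948-03-02


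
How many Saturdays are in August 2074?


August 2074 has 31 days
Anchor: Jan 1, 2074. With p = 2074 - 1 = 2073: (p + p//4 - p//100 + p//400) mod 7 = (2073 + 518 - 20 + 5) mod 7 = 2576 mod 7 = 0 -> Monday (Mon=0 ... Sun=6)
Days before August (Jan-Jul): 212; August 1 index = (0 + 212) mod 7 = 2 -> Wednesday
First Saturday is August 4
Saturdays: 4, 11, 18, 25

4 Saturdays


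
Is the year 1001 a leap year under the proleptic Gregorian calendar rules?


Gregorian leap year rule: divisible by 4, but not by 100, unless also by 400.
1001 is not divisible by 4 -> not a leap year

No


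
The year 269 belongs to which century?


Century = (year - 1) // 100 + 1
= (269 - 1) // 100 + 1
= 268 // 100 + 1
= 2 + 1

3rd century


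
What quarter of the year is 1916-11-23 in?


Month: November (month 11)
Q1: Jan-Mar, Q2: Apr-Jun, Q3: Jul-Sep, Q4: Oct-Dec

Q4


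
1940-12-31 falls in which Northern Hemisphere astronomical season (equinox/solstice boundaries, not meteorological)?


Date: December 31
Astronomical Winter (approx.; exact equinox/solstice day varies by year): December 21 to March 19
December 31 falls within the Winter window

Winter


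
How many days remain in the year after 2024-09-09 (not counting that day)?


Day of year: 253 of 366
Remaining = 366 - 253

113 days


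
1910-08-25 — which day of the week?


Date: August 25, 1910
Anchor: Jan 1, 1910. With p = 1910 - 1 = 1909: (p + p//4 - p//100 + p//400) mod 7 = (1909 + 477 - 19 + 4) mod 7 = 2371 mod 7 = 5 -> Saturday (Mon=0 ... Sun=6)
Days before August (Jan-Jul): 212; offset = 212 + 25 - 1 = 236
Weekday index = (5 + 236) mod 7 = 3

Day of the week: Thursday


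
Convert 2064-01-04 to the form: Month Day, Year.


ISO 2064-01-04 parses as year=2064, month=01, day=04
Month 1 -> January

January 4, 2064


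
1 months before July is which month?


July is month 7
7 - 1 = 6

June


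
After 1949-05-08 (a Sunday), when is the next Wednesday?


Current: Sunday
Target: Wednesday
Days ahead: 3

Next Wednesday: 1949-05-11


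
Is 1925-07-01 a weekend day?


Anchor: Jan 1, 1925. With p = 1925 - 1 = 1924: (p + p//4 - p//100 + p//400) mod 7 = (1924 + 481 - 19 + 4) mod 7 = 2390 mod 7 = 3 -> Thursday (Mon=0 ... Sun=6)
Day of year: 182; offset = 181
Weekday index = (3 + 181) mod 7 = 2 -> Wednesday
Weekend days: Saturday, Sunday

No


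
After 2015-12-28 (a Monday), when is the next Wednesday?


Current: Monday
Target: Wednesday
Days ahead: 2

Next Wednesday: 2015-12-30


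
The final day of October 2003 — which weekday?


October 2003 has 31 days
Anchor: Jan 1, 2003. With p = 2003 - 1 = 2002: (p + p//4 - p//100 + p//400) mod 7 = (2002 + 500 - 20 + 5) mod 7 = 2487 mod 7 = 2 -> Wednesday (Mon=0 ... Sun=6)
Days before October (Jan-Sep): 273; October 1 index = (2 + 273) mod 7 = 2 -> Wednesday
Last day offset: 31 - 1 = 30 days
Weekday index = (2 + 30) mod 7 = 4

Friday, October 31


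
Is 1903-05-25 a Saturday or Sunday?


Anchor: Jan 1, 1903. With p = 1903 - 1 = 1902: (p + p//4 - p//100 + p//400) mod 7 = (1902 + 475 - 19 + 4) mod 7 = 2362 mod 7 = 3 -> Thursday (Mon=0 ... Sun=6)
Day of year: 145; offset = 144
Weekday index = (3 + 144) mod 7 = 0 -> Monday
Weekend days: Saturday, Sunday

No


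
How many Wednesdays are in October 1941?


October 1941 has 31 days
Anchor: Jan 1, 1941. With p = 1941 - 1 = 1940: (p + p//4 - p//100 + p//400) mod 7 = (1940 + 485 - 19 + 4) mod 7 = 2410 mod 7 = 2 -> Wednesday (Mon=0 ... Sun=6)
Days before October (Jan-Sep): 273; October 1 index = (2 + 273) mod 7 = 2 -> Wednesday
First Wednesday is October 1
Wednesdays: 1, 8, 15, 22, 29

5 Wednesdays


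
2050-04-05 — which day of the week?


Date: April 5, 2050
Anchor: Jan 1, 2050. With p = 2050 - 1 = 2049: (p + p//4 - p//100 + p//400) mod 7 = (2049 + 512 - 20 + 5) mod 7 = 2546 mod 7 = 5 -> Saturday (Mon=0 ... Sun=6)
Days before April (Jan-Mar): 90; offset = 90 + 5 - 1 = 94
Weekday index = (5 + 94) mod 7 = 1

Day of the week: Tuesday


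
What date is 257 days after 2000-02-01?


Start: 2000-02-01, add 257 days
February 2000 has 29 days: 29 - 1 = 28 days to February 29 -> 229 left
March 2000 has 31 days -> 198 left
April 2000 has 30 days -> 168 left
May 2000 has 31 days -> 137 left
June 2000 has 30 days -> 107 left
July 2000 has 31 days -> 76 left
August 2000 has 31 days -> 45 left
September 2000 has 30 days -> 15 left
October 2000: 15 <= 31 -> lands on October 15

Result: 2000-10-15


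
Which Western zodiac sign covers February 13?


Date: February 13
Conventional tropical zodiac dates: Aquarius from January 20 onward; Pisces starts February 19
February 13 falls within the Aquarius range

Aquarius


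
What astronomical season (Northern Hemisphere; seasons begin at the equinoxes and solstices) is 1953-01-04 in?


Date: January 4
Astronomical Winter (approx.; exact equinox/solstice day varies by year): December 21 to March 19
January 4 falls within the Winter window

Winter


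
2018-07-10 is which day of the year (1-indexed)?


Date: July 10, 2018
Days in months 1 through 6: 181
Plus 10 days in July

Day of year: 191


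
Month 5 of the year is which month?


Month 5 of 12

May


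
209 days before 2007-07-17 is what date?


Start: 2007-07-17, subtract 209 days
Back 17 days from July 17 reaches June 30, 2007 -> 192 left
June 2007 has 30 days -> back to May 31, 2007 -> 162 left
May 2007 has 31 days -> back to April 30, 2007 -> 131 left
April 2007 has 30 days -> back to March 31, 2007 -> 101 left
March 2007 has 31 days -> back to February 28, 2007 -> 70 left
February 2007 has 28 days -> back to January 31, 2007 -> 42 left
January 2007 has 31 days -> back to December 31, 2006 -> 11 left
December 2006: 31 - 11 = 20 -> lands on December 20

Result: 2006-12-20


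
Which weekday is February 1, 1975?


Target: February 1, 1975
Anchor: Jan 1, 1975. With p = 1975 - 1 = 1974: (p + p//4 - p//100 + p//400) mod 7 = (1974 + 493 - 19 + 4) mod 7 = 2452 mod 7 = 2 -> Wednesday (Mon=0 ... Sun=6)
Days before February (Jan): 31 days
Weekday index = (2 + 31) mod 7 = 5

Saturday


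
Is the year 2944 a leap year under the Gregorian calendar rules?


Gregorian leap year rule: divisible by 4, but not by 100, unless also by 400.
2944 is divisible by 4 but not 100 -> leap year

Yes


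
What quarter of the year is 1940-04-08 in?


Month: April (month 4)
Q1: Jan-Mar, Q2: Apr-Jun, Q3: Jul-Sep, Q4: Oct-Dec

Q2


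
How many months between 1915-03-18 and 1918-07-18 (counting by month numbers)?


From March 1915 to July 1918
3 years * 12 = 36 months, plus 4 months = 40

40 months


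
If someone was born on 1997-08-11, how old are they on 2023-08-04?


Birth: 1997-08-11
Reference: 2023-08-04
Year difference: 2023 - 1997 = 26
Birthday not yet reached in 2023, subtract 1

25 years old


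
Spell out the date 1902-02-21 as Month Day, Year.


ISO 1902-02-21 parses as year=1902, month=02, day=21
Month 2 -> February

February 21, 1902


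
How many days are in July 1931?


July 1931

31 days


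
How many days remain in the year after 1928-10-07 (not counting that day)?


Day of year: 281 of 366
Remaining = 366 - 281

85 days


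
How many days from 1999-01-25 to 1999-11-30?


From 1999-01-25 to 1999-11-30
1999-01-25: day of year = 25
1999-11-30: days before November = 31 + 28 + 31 + 30 + 31 + 30 + 31 + 31 + 30 + 31 = 304 (1999 is not a leap year); day of year = 304 + 30 = 334
Same year: 334 - 25 = 309

309 days


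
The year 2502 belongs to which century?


Century = (year - 1) // 100 + 1
= (2502 - 1) // 100 + 1
= 2501 // 100 + 1
= 25 + 1

26th century


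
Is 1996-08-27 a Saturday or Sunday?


Anchor: Jan 1, 1996. With p = 1996 - 1 = 1995: (p + p//4 - p//100 + p//400) mod 7 = (1995 + 498 - 19 + 4) mod 7 = 2478 mod 7 = 0 -> Monday (Mon=0 ... Sun=6)
Day of year: 240; offset = 239
Weekday index = (0 + 239) mod 7 = 1 -> Tuesday
Weekend days: Saturday, Sunday

No


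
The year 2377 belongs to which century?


Century = (year - 1) // 100 + 1
= (2377 - 1) // 100 + 1
= 2376 // 100 + 1
= 23 + 1

24th century


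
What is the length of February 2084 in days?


February 2084 (leap year: yes)

29 days


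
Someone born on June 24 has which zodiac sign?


Date: June 24
Conventional tropical zodiac dates: Cancer from June 21 onward; Leo starts July 23
June 24 falls within the Cancer range

Cancer


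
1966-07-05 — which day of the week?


Date: July 5, 1966
Anchor: Jan 1, 1966. With p = 1966 - 1 = 1965: (p + p//4 - p//100 + p//400) mod 7 = (1965 + 491 - 19 + 4) mod 7 = 2441 mod 7 = 5 -> Saturday (Mon=0 ... Sun=6)
Days before July (Jan-Jun): 181; offset = 181 + 5 - 1 = 185
Weekday index = (5 + 185) mod 7 = 1

Day of the week: Tuesday


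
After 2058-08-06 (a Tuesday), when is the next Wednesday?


Current: Tuesday
Target: Wednesday
Days ahead: 1

Next Wednesday: 2058-08-07


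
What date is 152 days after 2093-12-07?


Start: 2093-12-07, add 152 days
December 2093 has 31 days: 31 - 7 = 24 days to December 31 -> 128 left
January 2094 has 31 days -> 97 left
February 2094 has 28 days -> 69 left
March 2094 has 31 days -> 38 left
April 2094 has 30 days -> 8 left
May 2094: 8 <= 31 -> lands on May 8

Result: 2094-05-08


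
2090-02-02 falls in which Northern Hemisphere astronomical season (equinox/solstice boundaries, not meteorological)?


Date: February 2
Astronomical Winter (approx.; exact equinox/solstice day varies by year): December 21 to March 19
February 2 falls within the Winter window

Winter


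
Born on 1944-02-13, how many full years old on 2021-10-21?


Birth: 1944-02-13
Reference: 2021-10-21
Year difference: 2021 - 1944 = 77

77 years old


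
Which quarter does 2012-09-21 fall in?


Month: September (month 9)
Q1: Jan-Mar, Q2: Apr-Jun, Q3: Jul-Sep, Q4: Oct-Dec

Q3


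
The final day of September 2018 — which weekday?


September 2018 has 30 days
Anchor: Jan 1, 2018. With p = 2018 - 1 = 2017: (p + p//4 - p//100 + p//400) mod 7 = (2017 + 504 - 20 + 5) mod 7 = 2506 mod 7 = 0 -> Monday (Mon=0 ... Sun=6)
Days before September (Jan-Aug): 243; September 1 index = (0 + 243) mod 7 = 5 -> Saturday
Last day offset: 30 - 1 = 29 days
Weekday index = (5 + 29) mod 7 = 6

Sunday, September 30


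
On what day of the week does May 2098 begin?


Target: May 1, 2098
Anchor: Jan 1, 2098. With p = 2098 - 1 = 2097: (p + p//4 - p//100 + p//400) mod 7 = (2097 + 524 - 20 + 5) mod 7 = 2606 mod 7 = 2 -> Wednesday (Mon=0 ... Sun=6)
Days before May (Jan-Apr): 120 days
Weekday index = (2 + 120) mod 7 = 3

Thursday


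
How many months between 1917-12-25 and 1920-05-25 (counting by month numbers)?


From December 1917 to May 1920
3 years * 12 = 36 months, minus 7 months = 29

29 months


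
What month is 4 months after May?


May is month 5
5 + 4 = 9

September


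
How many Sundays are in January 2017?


January 2017 has 31 days
Anchor: Jan 1, 2017. With p = 2017 - 1 = 2016: (p + p//4 - p//100 + p//400) mod 7 = (2016 + 504 - 20 + 5) mod 7 = 2505 mod 7 = 6 -> Sunday (Mon=0 ... Sun=6)
January 1 is the anchor itself -> Sunday
First Sunday is January 1
Sundays: 1, 8, 15, 22, 29

5 Sundays


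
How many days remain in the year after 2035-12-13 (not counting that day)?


Day of year: 347 of 365
Remaining = 365 - 347

18 days


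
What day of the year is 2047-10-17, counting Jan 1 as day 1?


Date: October 17, 2047
Days in months 1 through 9: 273
Plus 17 days in October

Day of year: 290


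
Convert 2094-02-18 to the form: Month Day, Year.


ISO 2094-02-18 parses as year=2094, month=02, day=18
Month 2 -> February

February 18, 2094


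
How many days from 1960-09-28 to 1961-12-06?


From 1960-09-28 to 1961-12-06
1960-09-28: days before September = 31 + 29 + 31 + 30 + 31 + 30 + 31 + 31 = 244 (1960 is a leap year); day of year = 244 + 28 = 272
1961-12-06: days before December = 31 + 28 + 31 + 30 + 31 + 30 + 31 + 31 + 30 + 31 + 30 = 334 (1961 is not a leap year); day of year = 334 + 6 = 340
Rest of 1960: 366 - 272 = 94
Total = 94 + 340 = 434

434 days


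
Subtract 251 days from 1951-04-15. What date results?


Start: 1951-04-15, subtract 251 days
Back 15 days from April 15 reaches March 31, 1951 -> 236 left
March 1951 has 31 days -> back to February 28, 1951 -> 205 left
February 1951 has 28 days -> back to January 31, 1951 -> 177 left
January 1951 has 31 days -> back to December 31, 1950 -> 146 left
December 1950 has 31 days -> back to November 30, 1950 -> 115 left
November 1950 has 30 days -> back to October 31, 1950 -> 85 left
October 1950 has 31 days -> back to September 30, 1950 -> 54 left
September 1950 has 30 days -> back to August 31, 1950 -> 24 left
August 1950: 31 - 24 = 7 -> lands on August 7

Result: 1950-08-07


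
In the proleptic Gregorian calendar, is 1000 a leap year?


Gregorian leap year rule: divisible by 4, but not by 100, unless also by 400.
1000 is divisible by 100 but not 400 -> not a leap year

No


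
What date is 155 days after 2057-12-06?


Start: 2057-12-06, add 155 days
December 2057 has 31 days: 31 - 6 = 25 days to December 31 -> 130 left
January 2058 has 31 days -> 99 left
February 2058 has 28 days -> 71 left
March 2058 has 31 days -> 40 left
April 2058 has 30 days -> 10 left
May 2058: 10 <= 31 -> lands on May 10

Result: 2058-05-10


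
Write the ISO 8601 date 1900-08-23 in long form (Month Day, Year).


ISO 1900-08-23 parses as year=1900, month=08, day=23
Month 8 -> August

August 23, 1900


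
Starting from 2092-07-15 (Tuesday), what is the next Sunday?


Current: Tuesday
Target: Sunday
Days ahead: 5

Next Sunday: 2092-07-20


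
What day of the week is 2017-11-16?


Date: November 16, 2017
Anchor: Jan 1, 2017. With p = 2017 - 1 = 2016: (p + p//4 - p//100 + p//400) mod 7 = (2016 + 504 - 20 + 5) mod 7 = 2505 mod 7 = 6 -> Sunday (Mon=0 ... Sun=6)
Days before November (Jan-Oct): 304; offset = 304 + 16 - 1 = 319
Weekday index = (6 + 319) mod 7 = 3

Day of the week: Thursday


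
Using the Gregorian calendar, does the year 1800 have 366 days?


Gregorian leap year rule: divisible by 4, but not by 100, unless also by 400.
1800 is divisible by 100 but not 400 -> not a leap year

No


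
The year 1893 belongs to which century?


Century = (year - 1) // 100 + 1
= (1893 - 1) // 100 + 1
= 1892 // 100 + 1
= 18 + 1

19th century


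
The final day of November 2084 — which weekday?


November 2084 has 30 days
Anchor: Jan 1, 2084. With p = 2084 - 1 = 2083: (p + p//4 - p//100 + p//400) mod 7 = (2083 + 520 - 20 + 5) mod 7 = 2588 mod 7 = 5 -> Saturday (Mon=0 ... Sun=6)
Days before November (Jan-Oct): 305; November 1 index = (5 + 305) mod 7 = 2 -> Wednesday
Last day offset: 30 - 1 = 29 days
Weekday index = (2 + 29) mod 7 = 3

Thursday, November 30


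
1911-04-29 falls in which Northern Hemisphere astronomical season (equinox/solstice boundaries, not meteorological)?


Date: April 29
Astronomical Spring (approx.; exact equinox/solstice day varies by year): March 20 to June 20
April 29 falls within the Spring window

Spring


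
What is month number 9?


Month 9 of 12

September


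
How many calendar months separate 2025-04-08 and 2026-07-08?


From April 2025 to July 2026
1 year * 12 = 12 months, plus 3 months = 15

15 months


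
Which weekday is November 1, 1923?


Target: November 1, 1923
Anchor: Jan 1, 1923. With p = 1923 - 1 = 1922: (p + p//4 - p//100 + p//400) mod 7 = (1922 + 480 - 19 + 4) mod 7 = 2387 mod 7 = 0 -> Monday (Mon=0 ... Sun=6)
Days before November (Jan-Oct): 304 days
Weekday index = (0 + 304) mod 7 = 3

Thursday


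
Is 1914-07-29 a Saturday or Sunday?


Anchor: Jan 1, 1914. With p = 1914 - 1 = 1913: (p + p//4 - p//100 + p//400) mod 7 = (1913 + 478 - 19 + 4) mod 7 = 2376 mod 7 = 3 -> Thursday (Mon=0 ... Sun=6)
Day of year: 210; offset = 209
Weekday index = (3 + 209) mod 7 = 2 -> Wednesday
Weekend days: Saturday, Sunday

No


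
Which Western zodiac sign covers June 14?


Date: June 14
Conventional tropical zodiac dates: Gemini from May 21 onward; Cancer starts June 21
June 14 falls within the Gemini range

Gemini


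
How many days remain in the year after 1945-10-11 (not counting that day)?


Day of year: 284 of 365
Remaining = 365 - 284

81 days


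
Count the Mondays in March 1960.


March 1960 has 31 days
Anchor: Jan 1, 1960. With p = 1960 - 1 = 1959: (p + p//4 - p//100 + p//400) mod 7 = (1959 + 489 - 19 + 4) mod 7 = 2433 mod 7 = 4 -> Friday (Mon=0 ... Sun=6)
Days before March (Jan-Feb): 60; March 1 index = (4 + 60) mod 7 = 1 -> Tuesday
First Monday is March 7
Mondays: 7, 14, 21, 28

4 Mondays


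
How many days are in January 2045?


January 2045

31 days


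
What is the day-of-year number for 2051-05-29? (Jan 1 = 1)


Date: May 29, 2051
Days in months 1 through 4: 120
Plus 29 days in May

Day of year: 149


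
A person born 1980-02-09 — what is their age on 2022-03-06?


Birth: 1980-02-09
Reference: 2022-03-06
Year difference: 2022 - 1980 = 42

42 years old


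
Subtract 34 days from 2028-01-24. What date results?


Start: 2028-01-24, subtract 34 days
Back 24 days from January 24 reaches December 31, 2027 -> 10 left
December 2027: 31 - 10 = 21 -> lands on December 21

Result: 2027-12-21


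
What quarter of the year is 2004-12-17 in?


Month: December (month 12)
Q1: Jan-Mar, Q2: Apr-Jun, Q3: Jul-Sep, Q4: Oct-Dec

Q4


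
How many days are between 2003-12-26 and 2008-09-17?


From 2003-12-26 to 2008-09-17
2003-12-26: days before December = 31 + 28 + 31 + 30 + 31 + 30 + 31 + 31 + 30 + 31 + 30 = 334 (2003 is not a leap year); day of year = 334 + 26 = 360
2008-09-17: days before September = 31 + 29 + 31 + 30 + 31 + 30 + 31 + 31 = 244 (2008 is a leap year); day of year = 244 + 17 = 261
Rest of 2003: 365 - 360 = 5
Full years 2004 (366), 2005 (365), 2006 (365), 2007 (365): 1461
Total = 5 + 1461 + 261 = 1727

1727 days


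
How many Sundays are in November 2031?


November 2031 has 30 days
Anchor: Jan 1, 2031. With p = 2031 - 1 = 2030: (p + p//4 - p//100 + p//400) mod 7 = (2030 + 507 - 20 + 5) mod 7 = 2522 mod 7 = 2 -> Wednesday (Mon=0 ... Sun=6)
Days before November (Jan-Oct): 304; November 1 index = (2 + 304) mod 7 = 5 -> Saturday
First Sunday is November 2
Sundays: 2, 9, 16, 23, 30

5 Sundays


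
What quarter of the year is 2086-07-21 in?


Month: July (month 7)
Q1: Jan-Mar, Q2: Apr-Jun, Q3: Jul-Sep, Q4: Oct-Dec

Q3


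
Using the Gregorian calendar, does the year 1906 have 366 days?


Gregorian leap year rule: divisible by 4, but not by 100, unless also by 400.
1906 is not divisible by 4 -> not a leap year

No


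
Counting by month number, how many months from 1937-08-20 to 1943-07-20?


From August 1937 to July 1943
6 years * 12 = 72 months, minus 1 month = 71

71 months


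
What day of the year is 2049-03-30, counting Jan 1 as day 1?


Date: March 30, 2049
Days in months 1 through 2: 59
Plus 30 days in March

Day of year: 89


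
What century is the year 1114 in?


Century = (year - 1) // 100 + 1
= (1114 - 1) // 100 + 1
= 1113 // 100 + 1
= 11 + 1

12th century


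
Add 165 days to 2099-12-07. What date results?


Start: 2099-12-07, add 165 days
December 2099 has 31 days: 31 - 7 = 24 days to December 31 -> 141 left
January 2100 has 31 days -> 110 left
February 2100 has 28 days -> 82 left
March 2100 has 31 days -> 51 left
April 2100 has 30 days -> 21 left
May 2100: 21 <= 31 -> lands on May 21

Result: 2100-05-21


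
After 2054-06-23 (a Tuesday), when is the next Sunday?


Current: Tuesday
Target: Sunday
Days ahead: 5

Next Sunday: 2054-06-28


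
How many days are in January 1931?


January 1931

31 days


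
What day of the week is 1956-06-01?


Date: June 1, 1956
Anchor: Jan 1, 1956. With p = 1956 - 1 = 1955: (p + p//4 - p//100 + p//400) mod 7 = (1955 + 488 - 19 + 4) mod 7 = 2428 mod 7 = 6 -> Sunday (Mon=0 ... Sun=6)
Days before June (Jan-May): 152; offset = 152 + 1 - 1 = 152
Weekday index = (6 + 152) mod 7 = 4

Day of the week: Friday


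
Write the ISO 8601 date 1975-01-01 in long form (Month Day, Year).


ISO 1975-01-01 parses as year=1975, month=01, day=01
Month 1 -> January

January 1, 1975


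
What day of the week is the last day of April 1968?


April 1968 has 30 days
Anchor: Jan 1, 1968. With p = 1968 - 1 = 1967: (p + p//4 - p//100 + p//400) mod 7 = (1967 + 491 - 19 + 4) mod 7 = 2443 mod 7 = 0 -> Monday (Mon=0 ... Sun=6)
Days before April (Jan-Mar): 91; April 1 index = (0 + 91) mod 7 = 0 -> Monday
Last day offset: 30 - 1 = 29 days
Weekday index = (0 + 29) mod 7 = 1

Tuesday, April 30


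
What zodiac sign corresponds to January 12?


Date: January 12
Conventional tropical zodiac dates: Capricorn from December 22 onward; Aquarius starts January 20
January 12 falls within the Capricorn range

Capricorn
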